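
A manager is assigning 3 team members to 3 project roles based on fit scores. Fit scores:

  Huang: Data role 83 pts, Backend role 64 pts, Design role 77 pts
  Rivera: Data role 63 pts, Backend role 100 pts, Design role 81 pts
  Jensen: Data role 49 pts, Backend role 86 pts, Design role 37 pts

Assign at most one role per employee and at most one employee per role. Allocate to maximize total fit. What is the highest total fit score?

Treat this as an assignment problem: match each employee to one role.
Optimal: Huang→Data role (83 pts), Rivera→Design role (81 pts), Jensen→Backend role (86 pts) — total 83+81+86 = 250 pts.
Max-entry greedy (repeatedly take the single best remaining cell) gives 220 pts, worse by 30.
Checked against all permutations: 250 pts is optimal.

Max total: 250 pts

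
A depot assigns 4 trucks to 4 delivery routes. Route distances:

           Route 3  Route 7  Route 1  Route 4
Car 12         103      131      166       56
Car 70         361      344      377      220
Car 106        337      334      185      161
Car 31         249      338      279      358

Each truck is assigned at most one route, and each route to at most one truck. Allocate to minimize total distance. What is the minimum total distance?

Minimum total: 785 km

This is the linear assignment problem.
Optimal: Car 12→Route 7 (131 km), Car 70→Route 4 (220 km), Car 106→Route 1 (185 km), Car 31→Route 3 (249 km) — total 131+220+185+249 = 785 km.
Row-greedy (each truck in turn takes its cheapest remaining route) gives 834 km, worse by 49.
Next-best assignment: Car 12→Route 4, Car 70→Route 7, Car 106→Route 1, Car 31→Route 3 = 834 km.
Swapping Car 12↔Car 70 (Car 12→Route 4 56 km, Car 70→Route 7 344 km) adds 49.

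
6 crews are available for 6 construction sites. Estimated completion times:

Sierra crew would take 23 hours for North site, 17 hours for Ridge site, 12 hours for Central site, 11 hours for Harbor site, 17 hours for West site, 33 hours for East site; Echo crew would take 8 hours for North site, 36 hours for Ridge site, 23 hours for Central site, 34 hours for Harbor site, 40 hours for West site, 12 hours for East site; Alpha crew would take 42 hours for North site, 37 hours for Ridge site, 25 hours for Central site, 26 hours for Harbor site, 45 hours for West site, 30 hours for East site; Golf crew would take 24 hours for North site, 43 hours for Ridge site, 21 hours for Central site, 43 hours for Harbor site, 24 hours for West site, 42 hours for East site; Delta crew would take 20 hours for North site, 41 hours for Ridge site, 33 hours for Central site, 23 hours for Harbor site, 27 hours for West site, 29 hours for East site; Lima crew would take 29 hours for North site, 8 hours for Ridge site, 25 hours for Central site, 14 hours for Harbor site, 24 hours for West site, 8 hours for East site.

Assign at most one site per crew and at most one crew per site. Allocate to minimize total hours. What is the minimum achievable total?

Min total: 100 hours

Optimal: Sierra crew→Harbor site (11 hours), Echo crew→East site (12 hours), Alpha crew→Central site (25 hours), Golf crew→West site (24 hours), Delta crew→North site (20 hours), Lima crew→Ridge site (8 hours) — total 11+12+25+24+20+8 = 100 hours.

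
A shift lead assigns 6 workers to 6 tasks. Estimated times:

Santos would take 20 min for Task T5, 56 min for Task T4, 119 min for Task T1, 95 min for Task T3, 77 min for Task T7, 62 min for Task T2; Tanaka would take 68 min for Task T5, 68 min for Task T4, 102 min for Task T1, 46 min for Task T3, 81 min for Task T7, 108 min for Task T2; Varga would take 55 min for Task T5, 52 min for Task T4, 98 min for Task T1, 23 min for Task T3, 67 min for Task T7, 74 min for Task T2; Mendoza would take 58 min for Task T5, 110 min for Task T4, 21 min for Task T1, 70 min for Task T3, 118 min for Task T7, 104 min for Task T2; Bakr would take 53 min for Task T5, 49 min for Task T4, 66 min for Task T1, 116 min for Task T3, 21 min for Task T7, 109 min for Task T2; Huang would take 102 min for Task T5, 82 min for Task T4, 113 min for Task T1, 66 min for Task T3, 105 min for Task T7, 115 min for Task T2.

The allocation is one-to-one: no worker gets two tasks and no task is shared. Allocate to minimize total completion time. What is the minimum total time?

This is a one-to-one assignment (minimum-cost bipartite matching).
Optimal: Santos→Task T5 (20 min), Tanaka→Task T3 (46 min), Varga→Task T2 (74 min), Mendoza→Task T1 (21 min), Bakr→Task T7 (21 min), Huang→Task T4 (82 min) — total 20+46+74+21+21+82 = 264 min.
Min-entry greedy (repeatedly take the single cheapest remaining cell) gives 268 min, worse by 4.

Minimum total: 264 min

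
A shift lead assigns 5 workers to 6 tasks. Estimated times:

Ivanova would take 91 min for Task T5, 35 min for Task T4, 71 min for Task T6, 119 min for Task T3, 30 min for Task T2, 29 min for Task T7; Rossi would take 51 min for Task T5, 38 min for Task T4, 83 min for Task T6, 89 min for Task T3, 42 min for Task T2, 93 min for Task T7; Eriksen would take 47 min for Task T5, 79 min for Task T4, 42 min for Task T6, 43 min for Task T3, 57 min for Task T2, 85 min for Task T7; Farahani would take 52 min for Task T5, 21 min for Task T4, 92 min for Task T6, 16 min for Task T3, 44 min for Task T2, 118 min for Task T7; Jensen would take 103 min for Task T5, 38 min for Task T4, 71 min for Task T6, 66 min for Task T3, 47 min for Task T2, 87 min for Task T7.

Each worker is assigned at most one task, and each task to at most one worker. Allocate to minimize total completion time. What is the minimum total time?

Min total: 167 min

This is the linear assignment problem.
Optimal: Ivanova→Task T7 (29 min), Rossi→Task T2 (42 min), Eriksen→Task T6 (42 min), Farahani→Task T3 (16 min), Jensen→Task T4 (38 min) — total 29+42+42+16+38 = 167 min.
Row-greedy (each worker in turn takes its cheapest remaining task) gives 172 min, worse by 5.
Every other assignment is strictly worse.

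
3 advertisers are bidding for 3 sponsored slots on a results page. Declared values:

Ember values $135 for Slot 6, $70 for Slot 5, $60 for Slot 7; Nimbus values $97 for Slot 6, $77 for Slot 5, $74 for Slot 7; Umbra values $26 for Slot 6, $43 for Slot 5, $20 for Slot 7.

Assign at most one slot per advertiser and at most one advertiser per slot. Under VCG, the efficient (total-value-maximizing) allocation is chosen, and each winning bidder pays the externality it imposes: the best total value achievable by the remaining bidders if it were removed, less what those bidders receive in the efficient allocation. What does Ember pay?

Efficient allocation: Ember→Slot 6 ($135), Nimbus→Slot 7 ($74), Umbra→Slot 5 ($43); total welfare W = $252.
Ember receives Slot 6 at value $135, so the others get W − 135 = $117.
Without Ember: best allocation of the remaining 2 bidders over all 3 slots is Nimbus→Slot 6 ($97), Umbra→Slot 5 ($43), total $140.
VCG payment = (others' best without Ember) − (others' welfare with Ember) = 140 − 117 = $23.

Ember pays $23.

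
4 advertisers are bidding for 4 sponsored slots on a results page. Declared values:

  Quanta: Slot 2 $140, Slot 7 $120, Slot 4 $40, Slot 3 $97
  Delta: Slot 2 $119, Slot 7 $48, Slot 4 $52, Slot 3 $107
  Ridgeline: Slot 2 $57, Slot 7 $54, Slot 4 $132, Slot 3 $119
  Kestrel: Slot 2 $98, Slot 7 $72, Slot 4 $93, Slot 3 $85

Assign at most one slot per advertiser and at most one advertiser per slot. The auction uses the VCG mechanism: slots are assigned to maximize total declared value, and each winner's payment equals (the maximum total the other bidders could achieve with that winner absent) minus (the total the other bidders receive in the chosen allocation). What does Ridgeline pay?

Efficient allocation: Quanta→Slot 7 ($120), Delta→Slot 3 ($107), Ridgeline→Slot 4 ($132), Kestrel→Slot 2 ($98); total welfare W = $457.
Ridgeline receives Slot 4 at value $132, so the others get W − 132 = $325.
Without Ridgeline: best allocation of the remaining 3 bidders over all 4 slots is Quanta→Slot 2 ($140), Delta→Slot 3 ($107), Kestrel→Slot 4 ($93), total $340.
VCG payment = (others' best without Ridgeline) − (others' welfare with Ridgeline) = 340 − 325 = $15.

Ridgeline pays $15.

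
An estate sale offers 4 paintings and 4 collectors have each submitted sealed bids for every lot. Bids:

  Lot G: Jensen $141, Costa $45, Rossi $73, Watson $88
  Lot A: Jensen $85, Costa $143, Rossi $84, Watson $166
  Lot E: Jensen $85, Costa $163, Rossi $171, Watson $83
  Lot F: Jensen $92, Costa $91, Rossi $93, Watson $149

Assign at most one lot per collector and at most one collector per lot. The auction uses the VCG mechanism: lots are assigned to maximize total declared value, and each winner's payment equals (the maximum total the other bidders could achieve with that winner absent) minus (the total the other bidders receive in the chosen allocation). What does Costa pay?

Efficient allocation: Jensen→Lot G ($141), Costa→Lot A ($143), Rossi→Lot E ($171), Watson→Lot F ($149); total welfare W = $604.
Costa receives Lot A at value $143, so the others get W − 143 = $461.
Without Costa: best allocation of the remaining 3 bidders over all 4 lots is Jensen→Lot G ($141), Rossi→Lot E ($171), Watson→Lot A ($166), total $478.
VCG payment = (others' best without Costa) − (others' welfare with Costa) = 478 − 461 = $17.

Costa pays $17.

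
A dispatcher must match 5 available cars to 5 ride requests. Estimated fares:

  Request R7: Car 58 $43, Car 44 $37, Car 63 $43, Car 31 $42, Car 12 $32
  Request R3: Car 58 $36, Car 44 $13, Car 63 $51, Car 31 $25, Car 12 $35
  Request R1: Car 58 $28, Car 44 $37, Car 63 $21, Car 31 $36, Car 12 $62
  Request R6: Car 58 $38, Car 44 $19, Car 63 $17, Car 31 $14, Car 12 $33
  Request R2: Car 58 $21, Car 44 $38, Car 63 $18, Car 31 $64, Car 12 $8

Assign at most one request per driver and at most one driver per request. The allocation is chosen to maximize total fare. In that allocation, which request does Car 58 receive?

Car 58 receives Request R6.

Optimal: Car 58→Request R6 ($38), Car 44→Request R7 ($37), Car 63→Request R3 ($51), Car 31→Request R2 ($64), Car 12→Request R1 ($62) — total 38+37+51+64+62 = $252.
Max-entry greedy (repeatedly take the single best remaining cell) gives $239, worse by 13.
Swapping Car 58↔Car 31 (Car 58→Request R2 $21, Car 31→Request R6 $14) loses 67.
Checked against all permutations: $252 is optimal.
Car 58's own top request is Request R7 ($43), but forcing Car 58→Request R7 and reassigning the rest optimally gives only $239 — worse by 13.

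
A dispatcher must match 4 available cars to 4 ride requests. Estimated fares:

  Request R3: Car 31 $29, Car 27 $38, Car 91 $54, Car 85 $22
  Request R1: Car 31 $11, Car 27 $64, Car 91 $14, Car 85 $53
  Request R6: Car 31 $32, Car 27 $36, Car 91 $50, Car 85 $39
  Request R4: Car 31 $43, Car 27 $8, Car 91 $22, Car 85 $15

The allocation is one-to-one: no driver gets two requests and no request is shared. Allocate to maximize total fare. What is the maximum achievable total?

Maximum total: $200

Optimal: Car 31→Request R4 ($43), Car 27→Request R1 ($64), Car 91→Request R3 ($54), Car 85→Request R6 ($39) — total 43+64+54+39 = $200.
Swapping Car 31↔Car 85 (Car 31→Request R6 $32, Car 85→Request R4 $15) loses 35.
No other one-to-one assignment exceeds $200.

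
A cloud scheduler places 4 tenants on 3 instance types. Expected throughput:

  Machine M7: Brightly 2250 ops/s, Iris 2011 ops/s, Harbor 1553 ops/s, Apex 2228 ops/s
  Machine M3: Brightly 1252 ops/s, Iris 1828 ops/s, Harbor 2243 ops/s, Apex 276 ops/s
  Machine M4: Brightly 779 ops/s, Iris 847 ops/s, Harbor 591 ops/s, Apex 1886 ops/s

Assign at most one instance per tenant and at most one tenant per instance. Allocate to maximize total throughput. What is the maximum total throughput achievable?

This is the linear assignment problem.
Optimal: Brightly→Machine M7 (2250 ops/s), Harbor→Machine M3 (2243 ops/s), Apex→Machine M4 (1886 ops/s) — total 2250+2243+1886 = 6379 ops/s.
Row-greedy (each tenant in turn takes its best remaining instance) gives 4669 ops/s, worse by 1710.

Maximum total: 6379 ops/s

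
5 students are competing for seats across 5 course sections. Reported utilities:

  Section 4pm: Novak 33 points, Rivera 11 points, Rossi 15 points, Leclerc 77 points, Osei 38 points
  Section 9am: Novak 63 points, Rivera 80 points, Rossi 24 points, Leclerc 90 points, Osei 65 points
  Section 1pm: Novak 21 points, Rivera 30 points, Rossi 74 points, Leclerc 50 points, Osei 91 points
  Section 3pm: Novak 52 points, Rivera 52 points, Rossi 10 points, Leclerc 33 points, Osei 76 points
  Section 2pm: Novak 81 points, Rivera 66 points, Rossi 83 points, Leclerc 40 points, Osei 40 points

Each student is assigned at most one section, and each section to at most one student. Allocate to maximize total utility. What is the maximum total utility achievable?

Optimal: Novak→Section 2pm (81 points), Rivera→Section 9am (80 points), Rossi→Section 1pm (74 points), Leclerc→Section 4pm (77 points), Osei→Section 3pm (76 points) — total 81+80+74+77+76 = 388 points.
Max-entry greedy (repeatedly take the single best remaining cell) gives 327 points, worse by 61.
Next-best assignment: Novak→Section 3pm, Rivera→Section 9am, Rossi→Section 2pm, Leclerc→Section 4pm, Osei→Section 1pm = 383 points.
Every other assignment is strictly worse.

Max total: 388 points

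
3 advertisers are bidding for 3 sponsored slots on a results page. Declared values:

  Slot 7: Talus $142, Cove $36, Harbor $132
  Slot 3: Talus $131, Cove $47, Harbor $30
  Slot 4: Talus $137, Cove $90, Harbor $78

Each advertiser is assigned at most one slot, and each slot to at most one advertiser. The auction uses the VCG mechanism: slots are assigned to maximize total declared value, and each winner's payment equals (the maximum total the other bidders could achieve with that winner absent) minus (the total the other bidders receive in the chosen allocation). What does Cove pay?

Efficient allocation: Talus→Slot 3 ($131), Cove→Slot 4 ($90), Harbor→Slot 7 ($132); total welfare W = $353.
Cove receives Slot 4 at value $90, so the others get W − 90 = $263.
Without Cove: best allocation of the remaining 2 bidders over all 3 slots is Talus→Slot 4 ($137), Harbor→Slot 7 ($132), total $269.
VCG payment = (others' best without Cove) − (others' welfare with Cove) = 269 − 263 = $6.

Cove pays $6.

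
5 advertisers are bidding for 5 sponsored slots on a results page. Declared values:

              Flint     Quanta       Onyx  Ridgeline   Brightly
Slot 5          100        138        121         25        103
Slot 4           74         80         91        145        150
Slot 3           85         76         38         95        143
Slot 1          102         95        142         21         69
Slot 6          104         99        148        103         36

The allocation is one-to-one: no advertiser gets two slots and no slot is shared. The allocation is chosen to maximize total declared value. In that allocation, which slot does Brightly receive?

Optimal: Flint→Slot 1 ($102), Quanta→Slot 5 ($138), Onyx→Slot 6 ($148), Ridgeline→Slot 4 ($145), Brightly→Slot 3 ($143) — total 102+138+148+145+143 = $676.
Swapping Flint↔Quanta (Flint→Slot 5 $100, Quanta→Slot 1 $95) loses 45.
Brightly's own top slot is Slot 4 ($150), but forcing Brightly→Slot 4 and reassigning the rest optimally gives only $633 — worse by 43.

Brightly receives Slot 3.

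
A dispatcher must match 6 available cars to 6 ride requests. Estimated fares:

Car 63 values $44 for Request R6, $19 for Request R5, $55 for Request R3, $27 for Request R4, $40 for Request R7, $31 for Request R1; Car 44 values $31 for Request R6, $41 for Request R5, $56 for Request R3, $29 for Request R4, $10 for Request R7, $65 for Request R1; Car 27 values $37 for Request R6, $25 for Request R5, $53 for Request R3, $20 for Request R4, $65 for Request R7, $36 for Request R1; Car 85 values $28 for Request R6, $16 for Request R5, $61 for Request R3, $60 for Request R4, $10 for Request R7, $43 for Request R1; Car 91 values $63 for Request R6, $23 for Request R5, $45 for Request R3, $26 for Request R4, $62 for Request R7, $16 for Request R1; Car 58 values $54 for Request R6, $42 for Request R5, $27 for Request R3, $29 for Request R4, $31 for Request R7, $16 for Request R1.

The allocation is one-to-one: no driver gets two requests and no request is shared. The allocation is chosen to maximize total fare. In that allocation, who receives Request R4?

Optimal: Car 63→Request R3 ($55), Car 44→Request R1 ($65), Car 27→Request R7 ($65), Car 85→Request R4 ($60), Car 91→Request R6 ($63), Car 58→Request R5 ($42) — total 55+65+65+60+63+42 = $350.
Column-greedy (each request in turn goes to its best remaining driver) gives $291, worse by 59.
Next-best assignment: Car 63→Request R6, Car 44→Request R1, Car 27→Request R3, Car 85→Request R4, Car 91→Request R7, Car 58→Request R5 = $326.
Car 85's own top request is Request R3 ($61), but forcing Car 85→Request R3 and reassigning the rest optimally gives only $323 — worse by 27.

Car 85 receives Request R4.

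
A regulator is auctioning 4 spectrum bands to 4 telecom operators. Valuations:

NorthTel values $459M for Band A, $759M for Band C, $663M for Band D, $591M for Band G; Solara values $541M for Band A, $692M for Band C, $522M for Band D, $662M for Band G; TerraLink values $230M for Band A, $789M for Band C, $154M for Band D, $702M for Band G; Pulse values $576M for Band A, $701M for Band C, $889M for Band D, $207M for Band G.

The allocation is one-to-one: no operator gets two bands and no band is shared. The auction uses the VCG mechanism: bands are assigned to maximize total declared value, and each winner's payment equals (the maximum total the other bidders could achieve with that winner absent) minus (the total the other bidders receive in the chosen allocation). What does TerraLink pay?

Efficient allocation: NorthTel→Band C ($759M), Solara→Band A ($541M), TerraLink→Band G ($702M), Pulse→Band D ($889M); total welfare W = $2891M.
TerraLink receives Band G at value $702M, so the others get W − 702 = $2189M.
Without TerraLink: best allocation of the remaining 3 bidders over all 4 bands is NorthTel→Band C ($759M), Solara→Band G ($662M), Pulse→Band D ($889M), total $2310M.
VCG payment = (others' best without TerraLink) − (others' welfare with TerraLink) = 2310 − 2189 = $121M.

TerraLink pays $121M.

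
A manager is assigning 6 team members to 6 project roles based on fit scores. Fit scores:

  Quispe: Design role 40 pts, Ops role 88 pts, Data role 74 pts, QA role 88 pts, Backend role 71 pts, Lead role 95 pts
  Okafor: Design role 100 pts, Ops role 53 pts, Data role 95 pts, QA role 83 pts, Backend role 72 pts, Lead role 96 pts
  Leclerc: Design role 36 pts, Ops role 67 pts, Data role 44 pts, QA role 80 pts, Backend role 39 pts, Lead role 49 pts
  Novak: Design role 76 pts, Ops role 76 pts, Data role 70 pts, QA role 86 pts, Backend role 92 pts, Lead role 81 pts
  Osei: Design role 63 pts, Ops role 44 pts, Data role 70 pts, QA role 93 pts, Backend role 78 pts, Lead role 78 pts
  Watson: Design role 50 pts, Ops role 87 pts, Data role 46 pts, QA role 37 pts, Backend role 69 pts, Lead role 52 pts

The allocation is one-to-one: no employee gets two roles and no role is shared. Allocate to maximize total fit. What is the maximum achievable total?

Optimal: Quispe→Lead role (95 pts), Okafor→Design role (100 pts), Leclerc→QA role (80 pts), Novak→Backend role (92 pts), Osei→Data role (70 pts), Watson→Ops role (87 pts) — total 95+100+80+92+70+87 = 524 pts.
Max-entry greedy (repeatedly take the single best remaining cell) gives 511 pts, worse by 13.
Next-best assignment: Quispe→Lead role, Okafor→Data role, Leclerc→QA role, Novak→Backend role, Osei→Design role, Watson→Ops role = 512 pts.

Max total: 524 pts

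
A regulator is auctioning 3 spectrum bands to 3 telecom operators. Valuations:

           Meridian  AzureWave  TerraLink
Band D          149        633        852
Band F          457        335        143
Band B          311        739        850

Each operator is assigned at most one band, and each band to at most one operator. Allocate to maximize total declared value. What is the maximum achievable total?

Optimal: Meridian→Band F ($457M), AzureWave→Band B ($739M), TerraLink→Band D ($852M) — total 457+739+852 = $2048M.
Next-best assignment: Meridian→Band F, AzureWave→Band D, TerraLink→Band B = $1940M.
Swapping TerraLink↔Meridian (TerraLink→Band F $143M, Meridian→Band D $149M) loses 1017.
Every other assignment is strictly worse.

Max total: $2048M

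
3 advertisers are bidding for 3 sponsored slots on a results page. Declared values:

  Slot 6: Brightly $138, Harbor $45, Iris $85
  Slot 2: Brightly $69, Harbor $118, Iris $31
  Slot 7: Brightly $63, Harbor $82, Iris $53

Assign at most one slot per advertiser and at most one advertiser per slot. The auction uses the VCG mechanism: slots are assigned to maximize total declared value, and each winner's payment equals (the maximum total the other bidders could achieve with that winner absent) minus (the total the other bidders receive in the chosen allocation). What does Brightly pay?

Brightly pays $32.

Efficient allocation: Brightly→Slot 6 ($138), Harbor→Slot 2 ($118), Iris→Slot 7 ($53); total welfare W = $309.
Brightly receives Slot 6 at value $138, so the others get W − 138 = $171.
Without Brightly: best allocation of the remaining 2 bidders over all 3 slots is Harbor→Slot 2 ($118), Iris→Slot 6 ($85), total $203.
VCG payment = (others' best without Brightly) − (others' welfare with Brightly) = 203 − 171 = $32.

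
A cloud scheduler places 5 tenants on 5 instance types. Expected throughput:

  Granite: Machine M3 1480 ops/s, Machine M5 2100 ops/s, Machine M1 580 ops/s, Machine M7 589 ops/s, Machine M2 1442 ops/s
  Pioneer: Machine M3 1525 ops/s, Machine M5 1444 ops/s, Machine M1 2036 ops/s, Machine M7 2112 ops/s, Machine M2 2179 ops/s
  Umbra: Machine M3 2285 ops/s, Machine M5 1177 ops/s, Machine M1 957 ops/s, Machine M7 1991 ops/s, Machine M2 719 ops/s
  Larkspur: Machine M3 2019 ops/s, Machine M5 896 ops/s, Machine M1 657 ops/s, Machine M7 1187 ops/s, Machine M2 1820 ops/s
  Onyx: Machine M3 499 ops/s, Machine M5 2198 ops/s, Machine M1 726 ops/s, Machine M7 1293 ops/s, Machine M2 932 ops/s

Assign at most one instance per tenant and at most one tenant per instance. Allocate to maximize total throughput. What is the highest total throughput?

Maximum total: 9686 ops/s

Optimal: Granite→Machine M2 (1442 ops/s), Pioneer→Machine M1 (2036 ops/s), Umbra→Machine M7 (1991 ops/s), Larkspur→Machine M3 (2019 ops/s), Onyx→Machine M5 (2198 ops/s) — total 1442+2036+1991+2019+2198 = 9686 ops/s.
Max-entry greedy (repeatedly take the single best remaining cell) gives 8429 ops/s, worse by 1257.
Every other assignment is strictly worse.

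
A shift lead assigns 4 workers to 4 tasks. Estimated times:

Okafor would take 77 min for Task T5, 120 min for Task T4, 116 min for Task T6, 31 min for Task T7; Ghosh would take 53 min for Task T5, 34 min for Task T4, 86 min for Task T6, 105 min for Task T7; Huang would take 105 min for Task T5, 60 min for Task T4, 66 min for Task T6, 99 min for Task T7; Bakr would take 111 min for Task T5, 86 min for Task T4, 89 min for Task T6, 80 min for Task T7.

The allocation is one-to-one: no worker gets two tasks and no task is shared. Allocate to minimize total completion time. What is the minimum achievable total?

Min total: 233 min

Optimal: Okafor→Task T7 (31 min), Ghosh→Task T5 (53 min), Huang→Task T4 (60 min), Bakr→Task T6 (89 min) — total 31+53+60+89 = 233 min.
Every other assignment is strictly worse.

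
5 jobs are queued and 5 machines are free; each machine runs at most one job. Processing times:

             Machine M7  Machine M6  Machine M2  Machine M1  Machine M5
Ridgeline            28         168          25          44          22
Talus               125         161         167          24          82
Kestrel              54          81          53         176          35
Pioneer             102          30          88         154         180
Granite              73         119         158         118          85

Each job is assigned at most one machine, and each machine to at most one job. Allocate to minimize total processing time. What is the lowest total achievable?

Minimum total: 187 min

Optimal: Ridgeline→Machine M2 (25 min), Talus→Machine M1 (24 min), Kestrel→Machine M5 (35 min), Pioneer→Machine M6 (30 min), Granite→Machine M7 (73 min) — total 25+24+35+30+73 = 187 min.
Min-entry greedy (repeatedly take the single cheapest remaining cell) gives 202 min, worse by 15.
Checked against all permutations: 187 min is optimal.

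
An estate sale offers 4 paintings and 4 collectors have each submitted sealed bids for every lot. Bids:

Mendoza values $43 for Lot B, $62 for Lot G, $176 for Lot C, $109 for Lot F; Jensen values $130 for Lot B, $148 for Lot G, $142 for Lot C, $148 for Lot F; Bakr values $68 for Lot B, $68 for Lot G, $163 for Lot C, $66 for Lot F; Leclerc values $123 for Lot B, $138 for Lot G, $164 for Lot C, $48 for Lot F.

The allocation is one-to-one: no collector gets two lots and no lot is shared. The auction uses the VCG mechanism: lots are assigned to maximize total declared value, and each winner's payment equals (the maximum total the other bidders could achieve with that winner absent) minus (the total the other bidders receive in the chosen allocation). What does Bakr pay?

Efficient allocation: Mendoza→Lot F ($109), Jensen→Lot G ($148), Bakr→Lot C ($163), Leclerc→Lot B ($123); total welfare W = $543.
Bakr receives Lot C at value $163, so the others get W − 163 = $380.
Without Bakr: best allocation of the remaining 3 bidders over all 4 lots is Mendoza→Lot C ($176), Jensen→Lot F ($148), Leclerc→Lot G ($138), total $462.
VCG payment = (others' best without Bakr) − (others' welfare with Bakr) = 462 − 380 = $82.

Bakr pays $82.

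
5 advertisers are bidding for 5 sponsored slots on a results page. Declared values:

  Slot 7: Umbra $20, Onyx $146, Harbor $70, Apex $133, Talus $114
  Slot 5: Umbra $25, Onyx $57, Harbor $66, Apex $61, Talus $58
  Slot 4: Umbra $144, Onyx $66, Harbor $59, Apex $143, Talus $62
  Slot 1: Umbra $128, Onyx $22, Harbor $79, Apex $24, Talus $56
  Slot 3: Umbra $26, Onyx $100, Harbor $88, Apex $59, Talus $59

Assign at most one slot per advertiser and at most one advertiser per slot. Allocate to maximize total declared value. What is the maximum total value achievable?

Max total: $563

Optimal: Umbra→Slot 1 ($128), Onyx→Slot 7 ($146), Harbor→Slot 3 ($88), Apex→Slot 4 ($143), Talus→Slot 5 ($58) — total 128+146+88+143+58 = $563.
Max-entry greedy (repeatedly take the single best remaining cell) gives $495, worse by 68.
Swapping Umbra↔Onyx (Umbra→Slot 7 $20, Onyx→Slot 1 $22) loses 232.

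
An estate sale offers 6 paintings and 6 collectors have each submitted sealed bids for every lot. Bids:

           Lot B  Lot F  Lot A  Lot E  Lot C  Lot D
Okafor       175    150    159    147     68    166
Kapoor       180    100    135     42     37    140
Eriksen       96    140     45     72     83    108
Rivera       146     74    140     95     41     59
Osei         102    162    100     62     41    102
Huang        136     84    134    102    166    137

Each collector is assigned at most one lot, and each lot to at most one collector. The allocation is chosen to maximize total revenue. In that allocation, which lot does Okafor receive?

Optimal: Okafor→Lot E ($147), Kapoor→Lot B ($180), Eriksen→Lot D ($108), Rivera→Lot A ($140), Osei→Lot F ($162), Huang→Lot C ($166) — total 147+180+108+140+162+166 = $903.
Column-greedy (each lot in turn goes to its best remaining collector) gives $745, worse by 158.
Swapping Osei↔Rivera (Osei→Lot A $100, Rivera→Lot F $74) loses 128.
No other one-to-one assignment exceeds $903.
Okafor's own top lot is Lot B ($175), but forcing Okafor→Lot B and reassigning the rest optimally gives only $855 — worse by 48.

Okafor receives Lot E.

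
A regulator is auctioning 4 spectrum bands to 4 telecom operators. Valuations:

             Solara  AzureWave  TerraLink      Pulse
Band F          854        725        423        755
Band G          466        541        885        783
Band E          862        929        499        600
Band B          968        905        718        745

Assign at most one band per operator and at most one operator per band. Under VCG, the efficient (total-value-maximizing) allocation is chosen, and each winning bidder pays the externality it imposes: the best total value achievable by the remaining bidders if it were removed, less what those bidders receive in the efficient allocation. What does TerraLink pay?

TerraLink pays $28M.

Efficient allocation: Solara→Band B ($968M), AzureWave→Band E ($929M), TerraLink→Band G ($885M), Pulse→Band F ($755M); total welfare W = $3537M.
TerraLink receives Band G at value $885M, so the others get W − 885 = $2652M.
Without TerraLink: best allocation of the remaining 3 bidders over all 4 bands is Solara→Band B ($968M), AzureWave→Band E ($929M), Pulse→Band G ($783M), total $2680M.
VCG payment = (others' best without TerraLink) − (others' welfare with TerraLink) = 2680 − 2652 = $28M.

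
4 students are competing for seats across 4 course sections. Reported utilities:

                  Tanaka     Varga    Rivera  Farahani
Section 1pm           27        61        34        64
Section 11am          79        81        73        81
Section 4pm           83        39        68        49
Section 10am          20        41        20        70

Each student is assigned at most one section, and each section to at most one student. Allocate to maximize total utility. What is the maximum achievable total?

Max total: 287 points

Optimal: Tanaka→Section 4pm (83 points), Varga→Section 1pm (61 points), Rivera→Section 11am (73 points), Farahani→Section 10am (70 points) — total 83+61+73+70 = 287 points.
Row-greedy (each student in turn takes its best remaining section) gives 268 points, worse by 19.
Next-best assignment: Tanaka→Section 11am, Varga→Section 1pm, Rivera→Section 4pm, Farahani→Section 10am = 278 points.
Checked against all permutations: 287 points is optimal.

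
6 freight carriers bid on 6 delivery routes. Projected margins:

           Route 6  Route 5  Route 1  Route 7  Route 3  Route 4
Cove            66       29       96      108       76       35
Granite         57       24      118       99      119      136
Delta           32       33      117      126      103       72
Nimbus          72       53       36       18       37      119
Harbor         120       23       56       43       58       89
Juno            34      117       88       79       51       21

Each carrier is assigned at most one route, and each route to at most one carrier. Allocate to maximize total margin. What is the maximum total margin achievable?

Optimal: Cove→Route 7 ($108k), Granite→Route 3 ($119k), Delta→Route 1 ($117k), Nimbus→Route 4 ($119k), Harbor→Route 6 ($120k), Juno→Route 5 ($117k) — total 108+119+117+119+120+117 = $700k.
Max-entry greedy (repeatedly take the single best remaining cell) gives $632k, worse by 68.
Swapping Granite↔Cove (Granite→Route 7 $99k, Cove→Route 3 $76k) loses 52.

Max total: $700k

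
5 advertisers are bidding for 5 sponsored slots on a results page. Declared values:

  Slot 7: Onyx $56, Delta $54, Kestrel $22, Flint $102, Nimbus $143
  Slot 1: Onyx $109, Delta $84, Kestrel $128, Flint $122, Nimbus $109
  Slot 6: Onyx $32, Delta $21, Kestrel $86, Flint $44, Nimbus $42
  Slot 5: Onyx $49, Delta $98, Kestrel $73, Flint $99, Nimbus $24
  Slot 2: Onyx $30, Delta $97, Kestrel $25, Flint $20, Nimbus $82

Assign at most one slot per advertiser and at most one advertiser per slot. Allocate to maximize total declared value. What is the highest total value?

Max total: $534

Optimal: Onyx→Slot 1 ($109), Delta→Slot 2 ($97), Kestrel→Slot 6 ($86), Flint→Slot 5 ($99), Nimbus→Slot 7 ($143) — total 109+97+86+99+143 = $534.
Next-best assignment: Onyx→Slot 6, Delta→Slot 2, Kestrel→Slot 1, Flint→Slot 5, Nimbus→Slot 7 = $499.
Swapping Onyx↔Kestrel (Onyx→Slot 6 $32, Kestrel→Slot 1 $128) loses 35.
Every other assignment is strictly worse.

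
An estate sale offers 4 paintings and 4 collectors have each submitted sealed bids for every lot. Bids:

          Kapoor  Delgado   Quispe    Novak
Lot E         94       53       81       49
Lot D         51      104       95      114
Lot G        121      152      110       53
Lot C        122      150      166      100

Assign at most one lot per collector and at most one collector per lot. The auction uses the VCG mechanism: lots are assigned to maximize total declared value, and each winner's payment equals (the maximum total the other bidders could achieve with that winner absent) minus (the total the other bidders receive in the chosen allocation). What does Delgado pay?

Efficient allocation: Kapoor→Lot E ($94), Delgado→Lot G ($152), Quispe→Lot C ($166), Novak→Lot D ($114); total welfare W = $526.
Delgado receives Lot G at value $152, so the others get W − 152 = $374.
Without Delgado: best allocation of the remaining 3 bidders over all 4 lots is Kapoor→Lot G ($121), Quispe→Lot C ($166), Novak→Lot D ($114), total $401.
VCG payment = (others' best without Delgado) − (others' welfare with Delgado) = 401 − 374 = $27.

Delgado pays $27.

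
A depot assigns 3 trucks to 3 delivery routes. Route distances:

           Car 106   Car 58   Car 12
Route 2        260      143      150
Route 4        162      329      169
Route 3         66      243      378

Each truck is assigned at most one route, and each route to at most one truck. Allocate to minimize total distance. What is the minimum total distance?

Min total: 378 km

Optimal: Car 106→Route 3 (66 km), Car 58→Route 2 (143 km), Car 12→Route 4 (169 km) — total 66+143+169 = 378 km.
Next-best assignment: Car 106→Route 3, Car 58→Route 4, Car 12→Route 2 = 545 km.
Swapping Car 58↔Car 106 (Car 58→Route 3 243 km, Car 106→Route 2 260 km) adds 294.
Every other assignment is strictly worse.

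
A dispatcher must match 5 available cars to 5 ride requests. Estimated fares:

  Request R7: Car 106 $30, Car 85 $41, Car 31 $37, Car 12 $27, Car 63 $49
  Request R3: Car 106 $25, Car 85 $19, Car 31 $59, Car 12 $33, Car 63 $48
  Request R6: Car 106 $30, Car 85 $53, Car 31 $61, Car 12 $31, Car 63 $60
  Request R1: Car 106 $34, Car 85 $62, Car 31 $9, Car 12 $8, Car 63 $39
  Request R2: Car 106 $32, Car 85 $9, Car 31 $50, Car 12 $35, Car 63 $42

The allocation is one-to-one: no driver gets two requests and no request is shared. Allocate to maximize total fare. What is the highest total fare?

Maximum total: $246

Optimal: Car 106→Request R7 ($30), Car 85→Request R1 ($62), Car 31→Request R3 ($59), Car 12→Request R2 ($35), Car 63→Request R6 ($60) — total 30+62+59+35+60 = $246.
Column-greedy (each request in turn goes to its best remaining driver) gives $230, worse by 16.
No other one-to-one assignment exceeds $246.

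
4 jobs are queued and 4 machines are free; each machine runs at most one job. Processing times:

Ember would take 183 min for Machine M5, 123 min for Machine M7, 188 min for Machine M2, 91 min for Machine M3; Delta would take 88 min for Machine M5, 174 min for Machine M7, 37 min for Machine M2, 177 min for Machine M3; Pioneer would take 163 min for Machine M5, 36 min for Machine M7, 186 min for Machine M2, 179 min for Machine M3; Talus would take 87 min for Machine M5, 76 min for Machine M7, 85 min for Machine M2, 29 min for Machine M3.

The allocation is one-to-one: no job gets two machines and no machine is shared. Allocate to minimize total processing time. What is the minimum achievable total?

Minimum total: 251 min

Treat this as an assignment problem: match each job to one machine.
Optimal: Ember→Machine M3 (91 min), Delta→Machine M2 (37 min), Pioneer→Machine M7 (36 min), Talus→Machine M5 (87 min) — total 91+37+36+87 = 251 min.
Min-entry greedy (repeatedly take the single cheapest remaining cell) gives 285 min, worse by 34.
No other one-to-one assignment undercuts 251 min.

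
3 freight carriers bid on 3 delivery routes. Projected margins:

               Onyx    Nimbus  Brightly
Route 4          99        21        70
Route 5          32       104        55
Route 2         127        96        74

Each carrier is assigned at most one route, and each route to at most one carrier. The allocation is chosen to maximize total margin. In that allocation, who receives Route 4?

Brightly receives Route 4.

This is a one-to-one assignment (maximum-weight bipartite matching).
Optimal: Onyx→Route 2 ($127k), Nimbus→Route 5 ($104k), Brightly→Route 4 ($70k) — total 127+104+70 = $301k.
Next-best assignment: Onyx→Route 4, Nimbus→Route 5, Brightly→Route 2 = $277k.
Swapping Brightly↔Onyx (Brightly→Route 2 $74k, Onyx→Route 4 $99k) loses 24.
Brightly's own top route is Route 2 ($74k), but forcing Brightly→Route 2 and reassigning the rest optimally gives only $277k — worse by 24.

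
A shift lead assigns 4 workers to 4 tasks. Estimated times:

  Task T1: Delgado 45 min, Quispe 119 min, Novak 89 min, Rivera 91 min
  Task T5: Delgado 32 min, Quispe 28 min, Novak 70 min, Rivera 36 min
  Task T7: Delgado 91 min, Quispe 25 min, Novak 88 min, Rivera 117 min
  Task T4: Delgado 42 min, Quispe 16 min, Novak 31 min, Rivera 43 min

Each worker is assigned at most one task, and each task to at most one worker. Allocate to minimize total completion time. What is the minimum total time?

This is the linear assignment problem.
Optimal: Delgado→Task T1 (45 min), Quispe→Task T7 (25 min), Novak→Task T4 (31 min), Rivera→Task T5 (36 min) — total 45+25+31+36 = 137 min.
Checked against all permutations: 137 min is optimal.

Min total: 137 min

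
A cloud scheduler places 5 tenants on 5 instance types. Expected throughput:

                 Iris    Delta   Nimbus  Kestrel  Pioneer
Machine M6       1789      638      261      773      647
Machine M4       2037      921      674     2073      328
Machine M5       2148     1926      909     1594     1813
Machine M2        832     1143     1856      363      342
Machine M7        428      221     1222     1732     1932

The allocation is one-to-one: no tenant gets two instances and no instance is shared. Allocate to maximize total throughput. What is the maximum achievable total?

Max total: 9576 ops/s

Optimal: Iris→Machine M6 (1789 ops/s), Delta→Machine M5 (1926 ops/s), Nimbus→Machine M2 (1856 ops/s), Kestrel→Machine M4 (2073 ops/s), Pioneer→Machine M7 (1932 ops/s) — total 1789+1926+1856+2073+1932 = 9576 ops/s.
Row-greedy (each tenant in turn takes its best remaining instance) gives 7233 ops/s, worse by 2343.
Every other assignment is strictly worse.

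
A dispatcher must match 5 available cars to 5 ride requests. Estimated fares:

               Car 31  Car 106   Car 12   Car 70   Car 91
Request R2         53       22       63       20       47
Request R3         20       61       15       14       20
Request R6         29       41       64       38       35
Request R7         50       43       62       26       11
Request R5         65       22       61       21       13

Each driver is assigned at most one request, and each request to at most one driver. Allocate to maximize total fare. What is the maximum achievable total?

Treat this as an assignment problem: match each driver to one request.
Optimal: Car 31→Request R5 ($65), Car 106→Request R3 ($61), Car 12→Request R7 ($62), Car 70→Request R6 ($38), Car 91→Request R2 ($47) — total 65+61+62+38+47 = $273.
Row-greedy (each driver in turn takes its best remaining request) gives $263, worse by 10.
Swapping Car 70↔Car 106 (Car 70→Request R3 $14, Car 106→Request R6 $41) loses 44.
No other one-to-one assignment exceeds $273.

Maximum total: $273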